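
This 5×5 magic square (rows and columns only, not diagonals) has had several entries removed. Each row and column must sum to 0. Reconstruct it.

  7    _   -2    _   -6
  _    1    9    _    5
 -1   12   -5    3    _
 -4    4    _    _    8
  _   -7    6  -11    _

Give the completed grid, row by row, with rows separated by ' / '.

7 -10 -2 11 -6 / -12 1 9 -3 5 / -1 12 -5 3 -9 / -4 4 -8 0 8 / 10 -7 6 -11 2

The remaining cell in row 3 is (3,5) = 0 − 9 = -9.
Using column 2: 1 + 12 + 4 + (-7) + ? → (1,2) = 0 − 10 = -10.
The remaining cell in column 3 is (4,3) = 0 − 8 = -8.
Using column 5: -6 + 5 + (-9) + 8 + ? → (5,5) = 0 − (-2) = 2.
Using row 1: 7 + (-10) + (-2) + (-6) + ? → (1,4) = 0 − (-11) = 11.
Row 4 must total 0; the given cells sum to 0, so (4,4) = 0.
The remaining cell in row 5 is (5,1) = 0 − (-10) = 10.
From column 1, 0 − (7 + (-1) + (-4) + 10) gives (2,1) = -12.
Column 4: 11 + 3 + 0 + (-11) + ? = 0, so (2,4) = -3.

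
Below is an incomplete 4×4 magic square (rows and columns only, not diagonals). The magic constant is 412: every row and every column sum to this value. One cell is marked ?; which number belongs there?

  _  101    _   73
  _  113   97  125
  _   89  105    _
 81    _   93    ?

Row 2 must total 412; the given cells sum to 335, so (2,1) = 77.
Using column 2: 101 + 113 + 89 + ? → (4,2) = 412 − 303 = 109.
From column 3, 412 − (97 + 105 + 93) gives (1,3) = 117.
The remaining cell in row 1 is (1,1) = 412 − 291 = 121.
From row 4, 412 − (81 + 109 + 93) gives (4,4) = 129.

129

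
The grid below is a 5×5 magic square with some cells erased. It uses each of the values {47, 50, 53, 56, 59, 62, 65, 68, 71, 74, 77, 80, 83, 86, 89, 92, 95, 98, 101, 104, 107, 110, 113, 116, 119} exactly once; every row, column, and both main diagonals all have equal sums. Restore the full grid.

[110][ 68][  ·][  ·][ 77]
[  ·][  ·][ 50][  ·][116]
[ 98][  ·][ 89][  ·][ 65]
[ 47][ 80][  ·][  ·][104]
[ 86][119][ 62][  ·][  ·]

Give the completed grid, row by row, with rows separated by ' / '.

The 25 entries sum to 2075, so each line sums to 2075/5 = 415.
From column 1, 415 − (110 + 98 + 47 + 86) gives (2,1) = 74.
Column 5 needs 415; the known cells sum to 362, so (5,5) = 53.
From anti-diagonal, 415 − (77 + 89 + 80 + 86) gives (2,4) = 83.
Row 2 must total 415; the given cells sum to 323, so (2,2) = 92.
Row 5 must total 415; the given cells sum to 320, so (5,4) = 95.
From column 2, 415 − (68 + 92 + 80 + 119) gives (3,2) = 56.
Main diagonal needs 415; the known cells sum to 344, so (4,4) = 71.
Row 3 needs 415; the known cells sum to 308, so (3,4) = 107.
Row 4: 47 + 80 + 71 + 104 + ? = 415, so (4,3) = 113.
Column 3 needs 415; the known cells sum to 314, so (1,3) = 101.
The remaining cell in column 4 is (1,4) = 415 − 356 = 59.

110 68 101 59 77 / 74 92 50 83 116 / 98 56 89 107 65 / 47 80 113 71 104 / 86 119 62 95 53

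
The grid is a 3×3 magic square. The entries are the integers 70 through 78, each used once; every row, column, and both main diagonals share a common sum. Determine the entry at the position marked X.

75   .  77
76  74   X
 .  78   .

72

The entries are 70 through 78, which sum to 666, so each line sums to 666/3 = 222.
Row 1: 75 + 77 + ? = 222, so (1,2) = 70.
Row 2 needs 222; the known cells sum to 150, so (2,3) = 72.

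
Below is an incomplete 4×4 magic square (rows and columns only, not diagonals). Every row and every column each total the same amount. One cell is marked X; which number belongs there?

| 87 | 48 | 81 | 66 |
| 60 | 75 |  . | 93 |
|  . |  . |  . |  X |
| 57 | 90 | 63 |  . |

51

Row 1 is complete and sums to 282; that is the magic constant.
Row 2: 60 + 75 + 93 + ? = 282, so (2,3) = 54.
Using row 4: 57 + 90 + 63 + ? → (4,4) = 282 − 210 = 72.
Column 1 needs 282; the known cells sum to 204, so (3,1) = 78.
Column 2 needs 282; the known cells sum to 213, so (3,2) = 69.
Column 3 needs 282; the known cells sum to 198, so (3,3) = 84.
Column 4: 66 + 93 + 72 + ? = 282, so (3,4) = 51.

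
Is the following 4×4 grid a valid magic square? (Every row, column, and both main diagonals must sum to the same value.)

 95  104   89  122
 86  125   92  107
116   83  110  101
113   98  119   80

Row 1: 95 + 104 + 89 + 122 = 410.
Row 2: 86 + 125 + 92 + 107 = 410.
Row 3: 116 + 83 + 110 + 101 = 410.
Row 4: 113 + 98 + 119 + 80 = 410.
Column 1: 95 + 86 + 116 + 113 = 410.
Column 2: 104 + 125 + 83 + 98 = 410.
Column 3: 89 + 92 + 110 + 119 = 410.
Column 4: 122 + 107 + 101 + 80 = 410.
Main diagonal: 95 + 125 + 110 + 80 = 410.
Anti-diagonal: 122 + 92 + 83 + 113 = 410.
All lines sum to 410.

Yes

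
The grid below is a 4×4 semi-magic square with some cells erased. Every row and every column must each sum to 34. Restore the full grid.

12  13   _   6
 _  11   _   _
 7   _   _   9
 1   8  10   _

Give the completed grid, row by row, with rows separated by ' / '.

Row 1 must total 34; the given cells sum to 31, so (1,3) = 3.
The remaining cell in row 4 is (4,4) = 34 − 19 = 15.
Column 1 needs 34; the known cells sum to 20, so (2,1) = 14.
Column 2 must total 34; the given cells sum to 32, so (3,2) = 2.
From column 4, 34 − (6 + 9 + 15) gives (2,4) = 4.
Row 2 must total 34; the given cells sum to 29, so (2,3) = 5.
Row 3: 7 + 2 + 9 + ? = 34, so (3,3) = 16.

12 13 3 6 / 14 11 5 4 / 7 2 16 9 / 1 8 10 15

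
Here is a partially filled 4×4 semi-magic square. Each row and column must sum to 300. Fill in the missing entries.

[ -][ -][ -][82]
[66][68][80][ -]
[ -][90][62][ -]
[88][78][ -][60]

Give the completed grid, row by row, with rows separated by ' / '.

Row 2: 66 + 68 + 80 + ? = 300, so (2,4) = 86.
Row 4 must total 300; the given cells sum to 226, so (4,3) = 74.
From column 2, 300 − (68 + 90 + 78) gives (1,2) = 64.
Column 3 needs 300; the known cells sum to 216, so (1,3) = 84.
The remaining cell in column 4 is (3,4) = 300 − 228 = 72.
Row 1 must total 300; the given cells sum to 230, so (1,1) = 70.
Row 3: 90 + 62 + 72 + ? = 300, so (3,1) = 76.

70 64 84 82 / 66 68 80 86 / 76 90 62 72 / 88 78 74 60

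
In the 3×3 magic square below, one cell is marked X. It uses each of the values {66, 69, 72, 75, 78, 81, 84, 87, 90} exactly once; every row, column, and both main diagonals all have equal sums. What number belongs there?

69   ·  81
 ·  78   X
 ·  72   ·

The 9 entries sum to 702, so each line sums to 702/3 = 234.
From row 1, 234 − (69 + 81) gives (1,2) = 84.
Main diagonal needs 234; the known cells sum to 147, so (3,3) = 87.
Anti-diagonal needs 234; the known cells sum to 159, so (3,1) = 75.
Column 1 needs 234; the known cells sum to 144, so (2,1) = 90.
Using column 3: 81 + 87 + ? → (2,3) = 234 − 168 = 66.

66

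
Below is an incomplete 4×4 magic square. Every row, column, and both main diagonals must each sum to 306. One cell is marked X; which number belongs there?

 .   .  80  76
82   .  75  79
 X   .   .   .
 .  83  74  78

Row 2: 82 + 75 + 79 + ? = 306, so (2,2) = 70.
Row 4: 83 + 74 + 78 + ? = 306, so (4,1) = 71.
Column 3: 80 + 75 + 74 + ? = 306, so (3,3) = 77.
Using column 4: 76 + 79 + 78 + ? → (3,4) = 306 − 233 = 73.
Main diagonal needs 306; the known cells sum to 225, so (1,1) = 81.
From anti-diagonal, 306 − (76 + 75 + 71) gives (3,2) = 84.
Row 1 needs 306; the known cells sum to 237, so (1,2) = 69.
The remaining cell in row 3 is (3,1) = 306 − 234 = 72.

72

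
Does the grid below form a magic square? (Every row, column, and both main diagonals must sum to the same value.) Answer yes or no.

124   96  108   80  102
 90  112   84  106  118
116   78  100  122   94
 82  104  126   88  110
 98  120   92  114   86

Row 1: 124 + 96 + 108 + 80 + 102 = 510.
Row 2: 90 + 112 + 84 + 106 + 118 = 510.
Row 3: 116 + 78 + 100 + 122 + 94 = 510.
Row 4: 82 + 104 + 126 + 88 + 110 = 510.
Row 5: 98 + 120 + 92 + 114 + 86 = 510.
Column 1: 124 + 90 + 116 + 82 + 98 = 510.
Column 2: 96 + 112 + 78 + 104 + 120 = 510.
Column 3: 108 + 84 + 100 + 126 + 92 = 510.
Column 4: 80 + 106 + 122 + 88 + 114 = 510.
Column 5: 102 + 118 + 94 + 110 + 86 = 510.
Main diagonal: 124 + 112 + 100 + 88 + 86 = 510.
Anti-diagonal: 102 + 106 + 100 + 104 + 98 = 510.
All lines sum to 510.

Yes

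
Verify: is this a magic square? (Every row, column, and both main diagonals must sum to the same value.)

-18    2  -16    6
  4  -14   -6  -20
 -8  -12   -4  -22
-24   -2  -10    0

Row 1: -18 + 2 + (-16) + 6 = -26.
Row 2: 4 + (-14) + (-6) + (-20) = -36.
Row 3: -8 + (-12) + (-4) + (-22) = -46.
Row 4: -24 + (-2) + (-10) + 0 = -36.
Column 1: -18 + 4 + (-8) + (-24) = -46.
Column 2: 2 + (-14) + (-12) + (-2) = -26.
Column 3: -16 + (-6) + (-4) + (-10) = -36.
Column 4: 6 + (-20) + (-22) + 0 = -36.
Main diagonal: -18 + (-14) + (-4) + 0 = -36.
Anti-diagonal: 6 + (-6) + (-12) + (-24) = -36.

No — row 3 sums to -46 but row 1 sums to -26.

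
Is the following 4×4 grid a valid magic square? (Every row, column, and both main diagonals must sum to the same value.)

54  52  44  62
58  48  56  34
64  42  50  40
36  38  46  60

Row 1: 54 + 52 + 44 + 62 = 212.
Row 2: 58 + 48 + 56 + 34 = 196.
Row 3: 64 + 42 + 50 + 40 = 196.
Row 4: 36 + 38 + 46 + 60 = 180.
Column 1: 54 + 58 + 64 + 36 = 212.
Column 2: 52 + 48 + 42 + 38 = 180.
Column 3: 44 + 56 + 50 + 46 = 196.
Column 4: 62 + 34 + 40 + 60 = 196.
Main diagonal: 54 + 48 + 50 + 60 = 212.
Anti-diagonal: 62 + 56 + 42 + 36 = 196.

No — column 1 sums to 212 but column 4 sums to 196.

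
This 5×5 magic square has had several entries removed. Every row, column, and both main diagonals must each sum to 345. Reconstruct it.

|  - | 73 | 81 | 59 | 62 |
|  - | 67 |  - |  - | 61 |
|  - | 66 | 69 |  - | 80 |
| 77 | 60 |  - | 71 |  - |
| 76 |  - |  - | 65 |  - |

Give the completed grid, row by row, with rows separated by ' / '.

The remaining cell in row 1 is (1,1) = 345 − 275 = 70.
The remaining cell in column 2 is (5,2) = 345 − 266 = 79.
Using main diagonal: 70 + 67 + 69 + 71 + ? → (5,5) = 345 − 277 = 68.
From anti-diagonal, 345 − (62 + 69 + 60 + 76) gives (2,4) = 78.
Row 5 needs 345; the known cells sum to 288, so (5,3) = 57.
Column 4 must total 345; the given cells sum to 273, so (3,4) = 72.
From column 5, 345 − (62 + 61 + 80 + 68) gives (4,5) = 74.
From row 3, 345 − (66 + 69 + 72 + 80) gives (3,1) = 58.
From row 4, 345 − (77 + 60 + 71 + 74) gives (4,3) = 63.
Column 1: 70 + 58 + 77 + 76 + ? = 345, so (2,1) = 64.
Using column 3: 81 + 69 + 63 + 57 + ? → (2,3) = 345 − 270 = 75.

70 73 81 59 62 / 64 67 75 78 61 / 58 66 69 72 80 / 77 60 63 71 74 / 76 79 57 65 68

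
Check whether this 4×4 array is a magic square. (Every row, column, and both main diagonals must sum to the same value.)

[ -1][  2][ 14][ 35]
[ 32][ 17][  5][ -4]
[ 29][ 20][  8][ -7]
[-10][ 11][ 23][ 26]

Yes

Row 1: -1 + 2 + 14 + 35 = 50.
Row 2: 32 + 17 + 5 + (-4) = 50.
Row 3: 29 + 20 + 8 + (-7) = 50.
Row 4: -10 + 11 + 23 + 26 = 50.
Column 1: -1 + 32 + 29 + (-10) = 50.
Column 2: 2 + 17 + 20 + 11 = 50.
Column 3: 14 + 5 + 8 + 23 = 50.
Column 4: 35 + (-4) + (-7) + 26 = 50.
Main diagonal: -1 + 17 + 8 + 26 = 50.
Anti-diagonal: 35 + 5 + 20 + (-10) = 50.
All lines sum to 50.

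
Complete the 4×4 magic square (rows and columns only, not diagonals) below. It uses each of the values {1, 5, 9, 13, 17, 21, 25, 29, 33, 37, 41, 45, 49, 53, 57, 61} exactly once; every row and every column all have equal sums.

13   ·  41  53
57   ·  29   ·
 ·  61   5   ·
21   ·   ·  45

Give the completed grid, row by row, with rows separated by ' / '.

The 16 entries sum to 496, so each line sums to 496/4 = 124.
From row 1, 124 − (13 + 41 + 53) gives (1,2) = 17.
Column 1 must total 124; the given cells sum to 91, so (3,1) = 33.
Column 3 must total 124; the given cells sum to 75, so (4,3) = 49.
Row 3: 33 + 61 + 5 + ? = 124, so (3,4) = 25.
Row 4: 21 + 49 + 45 + ? = 124, so (4,2) = 9.
Using column 2: 17 + 61 + 9 + ? → (2,2) = 124 − 87 = 37.
Column 4: 53 + 25 + 45 + ? = 124, so (2,4) = 1.

13 17 41 53 / 57 37 29 1 / 33 61 5 25 / 21 9 49 45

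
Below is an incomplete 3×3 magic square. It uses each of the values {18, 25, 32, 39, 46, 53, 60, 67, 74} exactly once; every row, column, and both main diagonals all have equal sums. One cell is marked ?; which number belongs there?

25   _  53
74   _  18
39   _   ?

The 9 entries sum to 414, so each line sums to 414/3 = 138.
Row 1 must total 138; the given cells sum to 78, so (1,2) = 60.
Row 2: 74 + 18 + ? = 138, so (2,2) = 46.
The remaining cell in column 2 is (3,2) = 138 − 106 = 32.
From column 3, 138 − (53 + 18) gives (3,3) = 67.

67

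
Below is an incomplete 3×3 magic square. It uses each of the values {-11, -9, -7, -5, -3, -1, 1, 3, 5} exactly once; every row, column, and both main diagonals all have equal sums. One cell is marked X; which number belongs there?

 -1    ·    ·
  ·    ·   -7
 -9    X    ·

The 9 entries sum to -27, so each line sums to -27/3 = -9.
Using column 1: -1 + (-9) + ? → (2,1) = -9 − (-10) = 1.
Row 2: 1 + (-7) + ? = -9, so (2,2) = -3.
From main diagonal, -9 − (-1 + (-3)) gives (3,3) = -5.
Using anti-diagonal: -3 + (-9) + ? → (1,3) = -9 − (-12) = 3.
Row 1 needs -9; the known cells sum to 2, so (1,2) = -11.
Row 3 needs -9; the known cells sum to -14, so (3,2) = 5.

5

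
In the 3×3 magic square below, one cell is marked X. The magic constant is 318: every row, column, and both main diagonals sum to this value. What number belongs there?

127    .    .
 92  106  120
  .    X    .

134

Column 1 needs 318; the known cells sum to 219, so (3,1) = 99.
Main diagonal needs 318; the known cells sum to 233, so (3,3) = 85.
Anti-diagonal needs 318; the known cells sum to 205, so (1,3) = 113.
Row 1 needs 318; the known cells sum to 240, so (1,2) = 78.
The remaining cell in row 3 is (3,2) = 318 − 184 = 134.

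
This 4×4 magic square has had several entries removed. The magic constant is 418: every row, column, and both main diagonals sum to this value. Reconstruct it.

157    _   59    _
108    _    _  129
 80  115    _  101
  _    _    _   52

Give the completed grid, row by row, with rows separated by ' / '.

Row 3 needs 418; the known cells sum to 296, so (3,3) = 122.
Column 1 must total 418; the given cells sum to 345, so (4,1) = 73.
The remaining cell in column 4 is (1,4) = 418 − 282 = 136.
Main diagonal needs 418; the known cells sum to 331, so (2,2) = 87.
Using anti-diagonal: 136 + 115 + 73 + ? → (2,3) = 418 − 324 = 94.
The remaining cell in row 1 is (1,2) = 418 − 352 = 66.
The remaining cell in column 2 is (4,2) = 418 − 268 = 150.
From column 3, 418 − (59 + 94 + 122) gives (4,3) = 143.

157 66 59 136 / 108 87 94 129 / 80 115 122 101 / 73 150 143 52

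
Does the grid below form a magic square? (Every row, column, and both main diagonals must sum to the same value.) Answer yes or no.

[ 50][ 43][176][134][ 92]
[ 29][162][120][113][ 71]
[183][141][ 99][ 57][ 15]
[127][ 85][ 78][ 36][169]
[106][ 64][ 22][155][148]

Row 1: 50 + 43 + 176 + 134 + 92 = 495.
Row 2: 29 + 162 + 120 + 113 + 71 = 495.
Row 3: 183 + 141 + 99 + 57 + 15 = 495.
Row 4: 127 + 85 + 78 + 36 + 169 = 495.
Row 5: 106 + 64 + 22 + 155 + 148 = 495.
Column 1: 50 + 29 + 183 + 127 + 106 = 495.
Column 2: 43 + 162 + 141 + 85 + 64 = 495.
Column 3: 176 + 120 + 99 + 78 + 22 = 495.
Column 4: 134 + 113 + 57 + 36 + 155 = 495.
Column 5: 92 + 71 + 15 + 169 + 148 = 495.
Main diagonal: 50 + 162 + 99 + 36 + 148 = 495.
Anti-diagonal: 92 + 113 + 99 + 85 + 106 = 495.
All lines sum to 495.

Yes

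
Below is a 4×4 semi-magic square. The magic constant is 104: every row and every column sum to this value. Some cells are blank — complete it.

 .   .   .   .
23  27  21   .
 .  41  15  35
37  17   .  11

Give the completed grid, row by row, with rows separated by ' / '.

Using row 2: 23 + 27 + 21 + ? → (2,4) = 104 − 71 = 33.
Row 3 needs 104; the known cells sum to 91, so (3,1) = 13.
Using row 4: 37 + 17 + 11 + ? → (4,3) = 104 − 65 = 39.
Column 1 needs 104; the known cells sum to 73, so (1,1) = 31.
Column 2 needs 104; the known cells sum to 85, so (1,2) = 19.
The remaining cell in column 3 is (1,3) = 104 − 75 = 29.
Using column 4: 33 + 35 + 11 + ? → (1,4) = 104 − 79 = 25.

31 19 29 25 / 23 27 21 33 / 13 41 15 35 / 37 17 39 11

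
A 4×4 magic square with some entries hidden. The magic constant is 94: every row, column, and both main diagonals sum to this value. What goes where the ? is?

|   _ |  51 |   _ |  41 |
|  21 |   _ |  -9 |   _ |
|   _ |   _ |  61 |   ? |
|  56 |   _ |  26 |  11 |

-4

Row 4 needs 94; the known cells sum to 93, so (4,2) = 1.
Using column 3: -9 + 61 + 26 + ? → (1,3) = 94 − 78 = 16.
The remaining cell in anti-diagonal is (3,2) = 94 − 88 = 6.
From row 1, 94 − (51 + 16 + 41) gives (1,1) = -14.
Column 1 must total 94; the given cells sum to 63, so (3,1) = 31.
Column 2 needs 94; the known cells sum to 58, so (2,2) = 36.
Row 2 needs 94; the known cells sum to 48, so (2,4) = 46.
Using row 3: 31 + 6 + 61 + ? → (3,4) = 94 − 98 = -4.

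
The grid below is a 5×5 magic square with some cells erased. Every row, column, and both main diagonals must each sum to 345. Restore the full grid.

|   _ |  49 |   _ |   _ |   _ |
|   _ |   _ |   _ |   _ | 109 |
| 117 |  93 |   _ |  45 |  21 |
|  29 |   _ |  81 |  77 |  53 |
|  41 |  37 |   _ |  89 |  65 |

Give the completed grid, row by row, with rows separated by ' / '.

From row 3, 345 − (117 + 93 + 45 + 21) gives (3,3) = 69.
The remaining cell in row 4 is (4,2) = 345 − 240 = 105.
Row 5: 41 + 37 + 89 + 65 + ? = 345, so (5,3) = 113.
Column 2: 49 + 93 + 105 + 37 + ? = 345, so (2,2) = 61.
Column 5 must total 345; the given cells sum to 248, so (1,5) = 97.
Main diagonal: 61 + 69 + 77 + 65 + ? = 345, so (1,1) = 73.
The remaining cell in anti-diagonal is (2,4) = 345 − 312 = 33.
Column 1: 73 + 117 + 29 + 41 + ? = 345, so (2,1) = 85.
Column 4 needs 345; the known cells sum to 244, so (1,4) = 101.
Row 1 must total 345; the given cells sum to 320, so (1,3) = 25.
Row 2: 85 + 61 + 33 + 109 + ? = 345, so (2,3) = 57.

73 49 25 101 97 / 85 61 57 33 109 / 117 93 69 45 21 / 29 105 81 77 53 / 41 37 113 89 65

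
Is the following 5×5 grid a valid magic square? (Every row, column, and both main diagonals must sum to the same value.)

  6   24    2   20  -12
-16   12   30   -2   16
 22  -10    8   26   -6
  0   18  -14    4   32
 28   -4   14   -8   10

Row 1: 6 + 24 + 2 + 20 + (-12) = 40.
Row 2: -16 + 12 + 30 + (-2) + 16 = 40.
Row 3: 22 + (-10) + 8 + 26 + (-6) = 40.
Row 4: 0 + 18 + (-14) + 4 + 32 = 40.
Row 5: 28 + (-4) + 14 + (-8) + 10 = 40.
Column 1: 6 + (-16) + 22 + 0 + 28 = 40.
Column 2: 24 + 12 + (-10) + 18 + (-4) = 40.
Column 3: 2 + 30 + 8 + (-14) + 14 = 40.
Column 4: 20 + (-2) + 26 + 4 + (-8) = 40.
Column 5: -12 + 16 + (-6) + 32 + 10 = 40.
Main diagonal: 6 + 12 + 8 + 4 + 10 = 40.
Anti-diagonal: -12 + (-2) + 8 + 18 + 28 = 40.
All lines sum to 40.

Yes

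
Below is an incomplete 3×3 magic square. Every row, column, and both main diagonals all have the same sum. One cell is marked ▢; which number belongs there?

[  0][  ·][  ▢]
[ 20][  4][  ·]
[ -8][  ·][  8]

16

Column 1 is complete and sums to 12; that is the magic constant.
From row 2, 12 − (20 + 4) gives (2,3) = -12.
Using row 3: -8 + 8 + ? → (3,2) = 12 − 0 = 12.
Column 2 needs 12; the known cells sum to 16, so (1,2) = -4.
Column 3: -12 + 8 + ? = 12, so (1,3) = 16.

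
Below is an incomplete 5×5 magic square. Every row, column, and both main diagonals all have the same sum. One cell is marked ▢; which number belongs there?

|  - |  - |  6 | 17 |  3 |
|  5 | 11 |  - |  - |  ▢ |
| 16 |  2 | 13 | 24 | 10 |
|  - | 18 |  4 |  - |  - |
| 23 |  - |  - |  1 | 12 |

Row 3 is complete and sums to 65; that is the magic constant.
The remaining cell in anti-diagonal is (2,4) = 65 − 57 = 8.
Column 4 needs 65; the known cells sum to 50, so (4,4) = 15.
From main diagonal, 65 − (11 + 13 + 15 + 12) gives (1,1) = 14.
The remaining cell in row 1 is (1,2) = 65 − 40 = 25.
From column 1, 65 − (14 + 5 + 16 + 23) gives (4,1) = 7.
Column 2 needs 65; the known cells sum to 56, so (5,2) = 9.
Using row 4: 7 + 18 + 4 + 15 + ? → (4,5) = 65 − 44 = 21.
Row 5: 23 + 9 + 1 + 12 + ? = 65, so (5,3) = 20.
Column 3 needs 65; the known cells sum to 43, so (2,3) = 22.
The remaining cell in column 5 is (2,5) = 65 − 46 = 19.

19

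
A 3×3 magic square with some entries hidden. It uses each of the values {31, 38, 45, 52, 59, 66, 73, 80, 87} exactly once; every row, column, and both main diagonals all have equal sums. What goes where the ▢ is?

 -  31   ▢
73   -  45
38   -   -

The 9 entries sum to 531, so each line sums to 531/3 = 177.
Row 2: 73 + 45 + ? = 177, so (2,2) = 59.
From column 1, 177 − (73 + 38) gives (1,1) = 66.
Column 2 needs 177; the known cells sum to 90, so (3,2) = 87.
Main diagonal must total 177; the given cells sum to 125, so (3,3) = 52.
From anti-diagonal, 177 − (59 + 38) gives (1,3) = 80.

80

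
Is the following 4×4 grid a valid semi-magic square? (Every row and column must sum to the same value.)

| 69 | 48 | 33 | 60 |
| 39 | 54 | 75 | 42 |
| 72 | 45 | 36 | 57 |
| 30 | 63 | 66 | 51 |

Yes

Row 1: 69 + 48 + 33 + 60 = 210.
Row 2: 39 + 54 + 75 + 42 = 210.
Row 3: 72 + 45 + 36 + 57 = 210.
Row 4: 30 + 63 + 66 + 51 = 210.
Column 1: 69 + 39 + 72 + 30 = 210.
Column 2: 48 + 54 + 45 + 63 = 210.
Column 3: 33 + 75 + 36 + 66 = 210.
Column 4: 60 + 42 + 57 + 51 = 210.
All lines sum to 210.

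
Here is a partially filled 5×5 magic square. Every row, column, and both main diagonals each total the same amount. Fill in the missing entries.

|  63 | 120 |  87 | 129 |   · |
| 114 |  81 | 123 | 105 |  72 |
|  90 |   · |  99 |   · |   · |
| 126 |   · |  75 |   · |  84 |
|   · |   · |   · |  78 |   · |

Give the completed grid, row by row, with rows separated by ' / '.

Row 2 is already complete: 114 + 81 + 123 + 105 + 72 = 495, so that is the magic constant.
The remaining cell in row 1 is (1,5) = 495 − 399 = 96.
The remaining cell in column 1 is (5,1) = 495 − 393 = 102.
From column 3, 495 − (87 + 123 + 99 + 75) gives (5,3) = 111.
Anti-diagonal must total 495; the given cells sum to 402, so (4,2) = 93.
Row 4 needs 495; the known cells sum to 378, so (4,4) = 117.
Using column 4: 129 + 105 + 117 + 78 + ? → (3,4) = 495 − 429 = 66.
Main diagonal needs 495; the known cells sum to 360, so (5,5) = 135.
The remaining cell in row 5 is (5,2) = 495 − 426 = 69.
Column 2 must total 495; the given cells sum to 363, so (3,2) = 132.
Column 5 needs 495; the known cells sum to 387, so (3,5) = 108.

63 120 87 129 96 / 114 81 123 105 72 / 90 132 99 66 108 / 126 93 75 117 84 / 102 69 111 78 135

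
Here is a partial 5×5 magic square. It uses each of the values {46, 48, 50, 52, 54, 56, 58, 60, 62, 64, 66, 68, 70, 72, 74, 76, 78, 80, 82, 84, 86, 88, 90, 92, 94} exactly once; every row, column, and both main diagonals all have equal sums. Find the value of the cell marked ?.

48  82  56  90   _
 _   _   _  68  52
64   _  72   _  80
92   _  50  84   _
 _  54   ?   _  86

The 25 entries sum to 1750, so each line sums to 1750/5 = 350.
Using row 1: 48 + 82 + 56 + 90 + ? → (1,5) = 350 − 276 = 74.
Using column 5: 74 + 52 + 80 + 86 + ? → (4,5) = 350 − 292 = 58.
Main diagonal must total 350; the given cells sum to 290, so (2,2) = 60.
Using row 4: 92 + 50 + 84 + 58 + ? → (4,2) = 350 − 284 = 66.
From column 2, 350 − (82 + 60 + 66 + 54) gives (3,2) = 88.
Using anti-diagonal: 74 + 68 + 72 + 66 + ? → (5,1) = 350 − 280 = 70.
Row 3: 64 + 88 + 72 + 80 + ? = 350, so (3,4) = 46.
The remaining cell in column 1 is (2,1) = 350 − 274 = 76.
From column 4, 350 − (90 + 68 + 46 + 84) gives (5,4) = 62.
From row 2, 350 − (76 + 60 + 68 + 52) gives (2,3) = 94.
Using row 5: 70 + 54 + 62 + 86 + ? → (5,3) = 350 − 272 = 78.

78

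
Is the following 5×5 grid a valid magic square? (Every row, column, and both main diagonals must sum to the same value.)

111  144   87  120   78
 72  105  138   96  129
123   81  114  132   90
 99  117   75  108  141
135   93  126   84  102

Yes

Row 1: 111 + 144 + 87 + 120 + 78 = 540.
Row 2: 72 + 105 + 138 + 96 + 129 = 540.
Row 3: 123 + 81 + 114 + 132 + 90 = 540.
Row 4: 99 + 117 + 75 + 108 + 141 = 540.
Row 5: 135 + 93 + 126 + 84 + 102 = 540.
Column 1: 111 + 72 + 123 + 99 + 135 = 540.
Column 2: 144 + 105 + 81 + 117 + 93 = 540.
Column 3: 87 + 138 + 114 + 75 + 126 = 540.
Column 4: 120 + 96 + 132 + 108 + 84 = 540.
Column 5: 78 + 129 + 90 + 141 + 102 = 540.
Main diagonal: 111 + 105 + 114 + 108 + 102 = 540.
Anti-diagonal: 78 + 96 + 114 + 117 + 135 = 540.
All lines sum to 540.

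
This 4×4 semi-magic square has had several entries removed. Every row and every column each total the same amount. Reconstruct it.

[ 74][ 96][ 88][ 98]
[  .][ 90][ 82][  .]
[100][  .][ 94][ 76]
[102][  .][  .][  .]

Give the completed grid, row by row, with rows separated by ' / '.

74 96 88 98 / 80 90 82 104 / 100 86 94 76 / 102 84 92 78

Row 1 is already complete: 74 + 96 + 88 + 98 = 356, so that is the magic constant.
Row 3 must total 356; the given cells sum to 270, so (3,2) = 86.
Column 1: 74 + 100 + 102 + ? = 356, so (2,1) = 80.
Using column 2: 96 + 90 + 86 + ? → (4,2) = 356 − 272 = 84.
Using column 3: 88 + 82 + 94 + ? → (4,3) = 356 − 264 = 92.
Using row 2: 80 + 90 + 82 + ? → (2,4) = 356 − 252 = 104.
From row 4, 356 − (102 + 84 + 92) gives (4,4) = 78.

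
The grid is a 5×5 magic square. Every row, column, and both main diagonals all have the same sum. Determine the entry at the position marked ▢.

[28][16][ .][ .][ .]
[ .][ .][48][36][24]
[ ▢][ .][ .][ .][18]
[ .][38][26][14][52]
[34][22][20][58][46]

Row 5 is complete and sums to 180; that is the magic constant.
From row 4, 180 − (38 + 26 + 14 + 52) gives (4,1) = 50.
From column 5, 180 − (24 + 18 + 52 + 46) gives (1,5) = 40.
Using anti-diagonal: 40 + 36 + 38 + 34 + ? → (3,3) = 180 − 148 = 32.
Using column 3: 48 + 32 + 26 + 20 + ? → (1,3) = 180 − 126 = 54.
From main diagonal, 180 − (28 + 32 + 14 + 46) gives (2,2) = 60.
The remaining cell in row 1 is (1,4) = 180 − 138 = 42.
From row 2, 180 − (60 + 48 + 36 + 24) gives (2,1) = 12.
Column 1 needs 180; the known cells sum to 124, so (3,1) = 56.

56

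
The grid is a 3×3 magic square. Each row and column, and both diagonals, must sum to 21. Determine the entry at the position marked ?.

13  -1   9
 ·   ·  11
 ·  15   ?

Column 2 must total 21; the given cells sum to 14, so (2,2) = 7.
The remaining cell in column 3 is (3,3) = 21 − 20 = 1.

1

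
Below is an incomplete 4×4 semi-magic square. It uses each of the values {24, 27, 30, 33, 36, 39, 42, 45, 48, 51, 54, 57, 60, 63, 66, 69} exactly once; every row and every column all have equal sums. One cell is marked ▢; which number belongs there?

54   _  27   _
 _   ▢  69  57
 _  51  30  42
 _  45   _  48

24

The 16 entries sum to 744, so each line sums to 744/4 = 186.
Using row 3: 51 + 30 + 42 + ? → (3,1) = 186 − 123 = 63.
From column 3, 186 − (27 + 69 + 30) gives (4,3) = 60.
Column 4: 57 + 42 + 48 + ? = 186, so (1,4) = 39.
Row 1 must total 186; the given cells sum to 120, so (1,2) = 66.
Row 4: 45 + 60 + 48 + ? = 186, so (4,1) = 33.
Column 1 needs 186; the known cells sum to 150, so (2,1) = 36.
The remaining cell in column 2 is (2,2) = 186 − 162 = 24.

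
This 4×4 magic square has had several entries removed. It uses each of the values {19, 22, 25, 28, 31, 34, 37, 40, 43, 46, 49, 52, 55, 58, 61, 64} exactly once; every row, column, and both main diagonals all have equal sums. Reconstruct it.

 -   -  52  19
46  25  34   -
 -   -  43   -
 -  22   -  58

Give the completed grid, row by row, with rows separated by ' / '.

40 55 52 19 / 46 25 34 61 / 31 64 43 28 / 49 22 37 58

The 16 entries sum to 664, so each line sums to 664/4 = 166.
The remaining cell in row 2 is (2,4) = 166 − 105 = 61.
Using column 3: 52 + 34 + 43 + ? → (4,3) = 166 − 129 = 37.
Column 4 needs 166; the known cells sum to 138, so (3,4) = 28.
The remaining cell in main diagonal is (1,1) = 166 − 126 = 40.
Row 1 needs 166; the known cells sum to 111, so (1,2) = 55.
Row 4: 22 + 37 + 58 + ? = 166, so (4,1) = 49.
Column 1 must total 166; the given cells sum to 135, so (3,1) = 31.
Column 2 needs 166; the known cells sum to 102, so (3,2) = 64.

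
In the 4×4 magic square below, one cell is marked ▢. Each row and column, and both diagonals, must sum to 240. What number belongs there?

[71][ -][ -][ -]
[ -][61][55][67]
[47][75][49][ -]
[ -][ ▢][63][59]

Row 2 must total 240; the given cells sum to 183, so (2,1) = 57.
Row 3 must total 240; the given cells sum to 171, so (3,4) = 69.
Column 1: 71 + 57 + 47 + ? = 240, so (4,1) = 65.
Column 3 needs 240; the known cells sum to 167, so (1,3) = 73.
Column 4 must total 240; the given cells sum to 195, so (1,4) = 45.
Using row 1: 71 + 73 + 45 + ? → (1,2) = 240 − 189 = 51.
Using row 4: 65 + 63 + 59 + ? → (4,2) = 240 − 187 = 53.

53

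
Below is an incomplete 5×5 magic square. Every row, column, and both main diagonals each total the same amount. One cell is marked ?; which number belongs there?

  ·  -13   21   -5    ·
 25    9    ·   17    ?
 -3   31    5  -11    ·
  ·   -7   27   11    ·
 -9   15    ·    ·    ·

Column 2 is complete and sums to 35; that is the magic constant.
Row 3 must total 35; the given cells sum to 22, so (3,5) = 13.
Column 4 needs 35; the known cells sum to 12, so (5,4) = 23.
Anti-diagonal: 17 + 5 + (-7) + (-9) + ? = 35, so (1,5) = 29.
From row 1, 35 − (-13 + 21 + (-5) + 29) gives (1,1) = 3.
From column 1, 35 − (3 + 25 + (-3) + (-9)) gives (4,1) = 19.
Using main diagonal: 3 + 9 + 5 + 11 + ? → (5,5) = 35 − 28 = 7.
Row 4 must total 35; the given cells sum to 50, so (4,5) = -15.
Row 5 must total 35; the given cells sum to 36, so (5,3) = -1.
Column 3: 21 + 5 + 27 + (-1) + ? = 35, so (2,3) = -17.
Column 5: 29 + 13 + (-15) + 7 + ? = 35, so (2,5) = 1.

1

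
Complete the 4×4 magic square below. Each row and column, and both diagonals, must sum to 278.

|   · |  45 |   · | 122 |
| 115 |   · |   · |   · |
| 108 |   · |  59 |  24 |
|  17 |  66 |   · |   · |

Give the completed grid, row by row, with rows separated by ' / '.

38 45 73 122 / 115 80 52 31 / 108 87 59 24 / 17 66 94 101

Row 3: 108 + 59 + 24 + ? = 278, so (3,2) = 87.
Using column 1: 115 + 108 + 17 + ? → (1,1) = 278 − 240 = 38.
Column 2: 45 + 87 + 66 + ? = 278, so (2,2) = 80.
Main diagonal must total 278; the given cells sum to 177, so (4,4) = 101.
Anti-diagonal needs 278; the known cells sum to 226, so (2,3) = 52.
Row 1 must total 278; the given cells sum to 205, so (1,3) = 73.
Row 2 must total 278; the given cells sum to 247, so (2,4) = 31.
The remaining cell in row 4 is (4,3) = 278 − 184 = 94.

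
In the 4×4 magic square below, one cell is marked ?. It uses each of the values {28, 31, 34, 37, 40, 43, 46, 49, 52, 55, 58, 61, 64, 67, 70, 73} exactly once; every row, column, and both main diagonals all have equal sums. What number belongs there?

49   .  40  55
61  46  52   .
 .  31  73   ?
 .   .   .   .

70

The 16 entries sum to 808, so each line sums to 808/4 = 202.
Row 1: 49 + 40 + 55 + ? = 202, so (1,2) = 58.
Row 2 must total 202; the given cells sum to 159, so (2,4) = 43.
Column 2: 58 + 46 + 31 + ? = 202, so (4,2) = 67.
Column 3 must total 202; the given cells sum to 165, so (4,3) = 37.
From main diagonal, 202 − (49 + 46 + 73) gives (4,4) = 34.
Anti-diagonal needs 202; the known cells sum to 138, so (4,1) = 64.
Using column 1: 49 + 61 + 64 + ? → (3,1) = 202 − 174 = 28.
Column 4 needs 202; the known cells sum to 132, so (3,4) = 70.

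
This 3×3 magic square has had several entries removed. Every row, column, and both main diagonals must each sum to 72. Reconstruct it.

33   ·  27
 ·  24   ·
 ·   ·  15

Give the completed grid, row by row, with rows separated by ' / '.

The remaining cell in row 1 is (1,2) = 72 − 60 = 12.
Column 2 needs 72; the known cells sum to 36, so (3,2) = 36.
Column 3: 27 + 15 + ? = 72, so (2,3) = 30.
Using anti-diagonal: 27 + 24 + ? → (3,1) = 72 − 51 = 21.
Row 2 must total 72; the given cells sum to 54, so (2,1) = 18.

33 12 27 / 18 24 30 / 21 36 15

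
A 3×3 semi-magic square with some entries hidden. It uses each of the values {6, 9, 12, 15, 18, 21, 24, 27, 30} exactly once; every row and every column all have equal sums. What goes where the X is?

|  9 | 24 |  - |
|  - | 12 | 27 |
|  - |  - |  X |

The 9 entries sum to 162, so each line sums to 162/3 = 54.
Row 1 needs 54; the known cells sum to 33, so (1,3) = 21.
From row 2, 54 − (12 + 27) gives (2,1) = 15.
From column 1, 54 − (9 + 15) gives (3,1) = 30.
From column 2, 54 − (24 + 12) gives (3,2) = 18.
From column 3, 54 − (21 + 27) gives (3,3) = 6.

6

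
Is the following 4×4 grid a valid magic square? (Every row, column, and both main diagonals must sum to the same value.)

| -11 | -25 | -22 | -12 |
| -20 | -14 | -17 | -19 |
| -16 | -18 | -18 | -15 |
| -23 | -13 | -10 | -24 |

No — row 1 sums to -70 but main diagonal sums to -67.

Row 1: -11 + (-25) + (-22) + (-12) = -70.
Row 2: -20 + (-14) + (-17) + (-19) = -70.
Row 3: -16 + (-18) + (-18) + (-15) = -67.
Row 4: -23 + (-13) + (-10) + (-24) = -70.
Column 1: -11 + (-20) + (-16) + (-23) = -70.
Column 2: -25 + (-14) + (-18) + (-13) = -70.
Column 3: -22 + (-17) + (-18) + (-10) = -67.
Column 4: -12 + (-19) + (-15) + (-24) = -70.
Main diagonal: -11 + (-14) + (-18) + (-24) = -67.
Anti-diagonal: -12 + (-17) + (-18) + (-23) = -70.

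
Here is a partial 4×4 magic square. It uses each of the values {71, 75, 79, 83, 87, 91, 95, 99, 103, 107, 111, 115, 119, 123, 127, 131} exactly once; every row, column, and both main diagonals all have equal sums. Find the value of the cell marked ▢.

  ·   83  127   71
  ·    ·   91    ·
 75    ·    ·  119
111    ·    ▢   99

107

The 16 entries sum to 1616, so each line sums to 1616/4 = 404.
From row 1, 404 − (83 + 127 + 71) gives (1,1) = 123.
Using column 1: 123 + 75 + 111 + ? → (2,1) = 404 − 309 = 95.
Column 4 needs 404; the known cells sum to 289, so (2,4) = 115.
Anti-diagonal: 71 + 91 + 111 + ? = 404, so (3,2) = 131.
Row 2 needs 404; the known cells sum to 301, so (2,2) = 103.
Row 3 must total 404; the given cells sum to 325, so (3,3) = 79.
The remaining cell in column 2 is (4,2) = 404 − 317 = 87.
From column 3, 404 − (127 + 91 + 79) gives (4,3) = 107.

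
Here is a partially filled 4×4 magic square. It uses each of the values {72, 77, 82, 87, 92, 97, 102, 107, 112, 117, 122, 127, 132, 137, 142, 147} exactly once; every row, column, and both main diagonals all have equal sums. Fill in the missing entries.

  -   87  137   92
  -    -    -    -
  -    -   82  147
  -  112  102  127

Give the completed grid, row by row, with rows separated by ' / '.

The 16 entries sum to 1752, so each line sums to 1752/4 = 438.
Row 1 needs 438; the known cells sum to 316, so (1,1) = 122.
From row 4, 438 − (112 + 102 + 127) gives (4,1) = 97.
Using column 3: 137 + 82 + 102 + ? → (2,3) = 438 − 321 = 117.
The remaining cell in column 4 is (2,4) = 438 − 366 = 72.
Main diagonal: 122 + 82 + 127 + ? = 438, so (2,2) = 107.
From anti-diagonal, 438 − (92 + 117 + 97) gives (3,2) = 132.
The remaining cell in row 2 is (2,1) = 438 − 296 = 142.
Using row 3: 132 + 82 + 147 + ? → (3,1) = 438 − 361 = 77.

122 87 137 92 / 142 107 117 72 / 77 132 82 147 / 97 112 102 127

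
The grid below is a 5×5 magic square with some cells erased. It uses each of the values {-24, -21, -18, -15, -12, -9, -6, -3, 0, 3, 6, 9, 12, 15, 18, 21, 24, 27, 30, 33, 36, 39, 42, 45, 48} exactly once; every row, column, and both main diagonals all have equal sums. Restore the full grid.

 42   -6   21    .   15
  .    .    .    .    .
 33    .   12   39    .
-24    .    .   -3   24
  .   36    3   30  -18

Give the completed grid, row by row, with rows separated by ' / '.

42 -6 21 -12 15 / 0 27 -21 6 48 / 33 -15 12 39 -9 / -24 18 45 -3 24 / 9 36 3 30 -18

The 25 entries sum to 300, so each line sums to 300/5 = 60.
Row 1 must total 60; the given cells sum to 72, so (1,4) = -12.
The remaining cell in row 5 is (5,1) = 60 − 51 = 9.
Using column 1: 42 + 33 + (-24) + 9 + ? → (2,1) = 60 − 60 = 0.
The remaining cell in column 4 is (2,4) = 60 − 54 = 6.
From main diagonal, 60 − (42 + 12 + (-3) + (-18)) gives (2,2) = 27.
Anti-diagonal needs 60; the known cells sum to 42, so (4,2) = 18.
Using row 4: -24 + 18 + (-3) + 24 + ? → (4,3) = 60 − 15 = 45.
Column 2 must total 60; the given cells sum to 75, so (3,2) = -15.
Column 3 must total 60; the given cells sum to 81, so (2,3) = -21.
From row 2, 60 − (0 + 27 + (-21) + 6) gives (2,5) = 48.
The remaining cell in row 3 is (3,5) = 60 − 69 = -9.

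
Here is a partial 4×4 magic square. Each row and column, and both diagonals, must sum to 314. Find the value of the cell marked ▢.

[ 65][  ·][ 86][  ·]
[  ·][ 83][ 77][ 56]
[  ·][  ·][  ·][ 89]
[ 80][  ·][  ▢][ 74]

59

Row 2 must total 314; the given cells sum to 216, so (2,1) = 98.
Column 1 needs 314; the known cells sum to 243, so (3,1) = 71.
The remaining cell in column 4 is (1,4) = 314 − 219 = 95.
Main diagonal: 65 + 83 + 74 + ? = 314, so (3,3) = 92.
Using anti-diagonal: 95 + 77 + 80 + ? → (3,2) = 314 − 252 = 62.
Row 1 needs 314; the known cells sum to 246, so (1,2) = 68.
Column 2: 68 + 83 + 62 + ? = 314, so (4,2) = 101.
From column 3, 314 − (86 + 77 + 92) gives (4,3) = 59.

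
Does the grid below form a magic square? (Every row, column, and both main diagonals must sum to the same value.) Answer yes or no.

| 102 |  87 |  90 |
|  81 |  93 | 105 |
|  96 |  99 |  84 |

Yes

Row 1: 102 + 87 + 90 = 279.
Row 2: 81 + 93 + 105 = 279.
Row 3: 96 + 99 + 84 = 279.
Column 1: 102 + 81 + 96 = 279.
Column 2: 87 + 93 + 99 = 279.
Column 3: 90 + 105 + 84 = 279.
Main diagonal: 102 + 93 + 84 = 279.
Anti-diagonal: 90 + 93 + 96 = 279.
All lines sum to 279.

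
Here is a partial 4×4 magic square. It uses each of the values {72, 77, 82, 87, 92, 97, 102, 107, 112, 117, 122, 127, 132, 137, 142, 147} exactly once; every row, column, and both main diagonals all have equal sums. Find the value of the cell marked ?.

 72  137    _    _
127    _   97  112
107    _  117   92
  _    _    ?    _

The 16 entries sum to 1752, so each line sums to 1752/4 = 438.
The remaining cell in row 2 is (2,2) = 438 − 336 = 102.
Row 3 needs 438; the known cells sum to 316, so (3,2) = 122.
Column 1 must total 438; the given cells sum to 306, so (4,1) = 132.
Column 2 must total 438; the given cells sum to 361, so (4,2) = 77.
From main diagonal, 438 − (72 + 102 + 117) gives (4,4) = 147.
The remaining cell in anti-diagonal is (1,4) = 438 − 351 = 87.
The remaining cell in row 1 is (1,3) = 438 − 296 = 142.
The remaining cell in row 4 is (4,3) = 438 − 356 = 82.

82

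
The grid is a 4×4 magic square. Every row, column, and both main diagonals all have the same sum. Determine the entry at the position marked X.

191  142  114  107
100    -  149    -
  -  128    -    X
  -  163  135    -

177

Row 1 is complete and sums to 554; that is the magic constant.
Column 2 must total 554; the given cells sum to 433, so (2,2) = 121.
The remaining cell in column 3 is (3,3) = 554 − 398 = 156.
From main diagonal, 554 − (191 + 121 + 156) gives (4,4) = 86.
Using anti-diagonal: 107 + 149 + 128 + ? → (4,1) = 554 − 384 = 170.
Row 2 needs 554; the known cells sum to 370, so (2,4) = 184.
Column 1: 191 + 100 + 170 + ? = 554, so (3,1) = 93.
Column 4: 107 + 184 + 86 + ? = 554, so (3,4) = 177.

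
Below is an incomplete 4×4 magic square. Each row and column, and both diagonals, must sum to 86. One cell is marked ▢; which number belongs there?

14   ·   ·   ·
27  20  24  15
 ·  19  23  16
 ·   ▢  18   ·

22

From row 3, 86 − (19 + 23 + 16) gives (3,1) = 28.
Using column 1: 14 + 27 + 28 + ? → (4,1) = 86 − 69 = 17.
Column 3: 24 + 23 + 18 + ? = 86, so (1,3) = 21.
Main diagonal must total 86; the given cells sum to 57, so (4,4) = 29.
The remaining cell in anti-diagonal is (1,4) = 86 − 60 = 26.
Row 1: 14 + 21 + 26 + ? = 86, so (1,2) = 25.
Using row 4: 17 + 18 + 29 + ? → (4,2) = 86 − 64 = 22.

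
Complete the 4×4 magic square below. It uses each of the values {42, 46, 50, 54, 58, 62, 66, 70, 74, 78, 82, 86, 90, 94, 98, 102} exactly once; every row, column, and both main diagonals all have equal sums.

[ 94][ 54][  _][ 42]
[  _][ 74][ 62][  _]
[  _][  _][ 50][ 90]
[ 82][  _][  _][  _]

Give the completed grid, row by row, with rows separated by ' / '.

The 16 entries sum to 1152, so each line sums to 1152/4 = 288.
The remaining cell in row 1 is (1,3) = 288 − 190 = 98.
Column 3: 98 + 62 + 50 + ? = 288, so (4,3) = 78.
From main diagonal, 288 − (94 + 74 + 50) gives (4,4) = 70.
Anti-diagonal must total 288; the given cells sum to 186, so (3,2) = 102.
Using row 3: 102 + 50 + 90 + ? → (3,1) = 288 − 242 = 46.
From row 4, 288 − (82 + 78 + 70) gives (4,2) = 58.
From column 1, 288 − (94 + 46 + 82) gives (2,1) = 66.
The remaining cell in column 4 is (2,4) = 288 − 202 = 86.

94 54 98 42 / 66 74 62 86 / 46 102 50 90 / 82 58 78 70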